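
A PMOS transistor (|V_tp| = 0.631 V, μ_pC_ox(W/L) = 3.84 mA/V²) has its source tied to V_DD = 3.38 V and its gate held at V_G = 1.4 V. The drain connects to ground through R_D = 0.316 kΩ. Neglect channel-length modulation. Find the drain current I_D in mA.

I_D = 3.49 mA

V_SG = V_DD − V_G = 3.38 − 1.4 = 1.98 V, so V_ov = 1.98 − 0.631 = 1.35 V.
Assume saturation: I_D = ½ k_p V_ov² = 0.5 × 3.84 × 1.35² = 3.49 mA, giving V_SD = V_DD − I_D R_D = 3.38 − 3.49 × 0.316 = 2.28 V.
V_SD = 2.28 V ≥ V_ov = 1.35 V, confirming saturation.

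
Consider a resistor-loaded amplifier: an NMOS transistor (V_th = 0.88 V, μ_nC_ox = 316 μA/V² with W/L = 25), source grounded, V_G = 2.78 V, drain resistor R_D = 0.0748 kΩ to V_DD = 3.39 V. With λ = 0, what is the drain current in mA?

I_D = 14.3 mA

V_GS = V_G = 2.78 V, so V_ov = 2.78 − 0.88 = 1.9 V.
k_n = μ_nC_ox · (W/L) = 7.9 mA/V².
Assume saturation: I_D = ½ k_n V_ov² = 0.5 × 7.9 × 1.9² = 14.3 mA, giving V_DS = V_DD − I_D R_D = 3.39 − 14.3 × 0.0748 = 2.32 V.
V_DS = 2.32 V ≥ V_ov = 1.9 V, confirming saturation.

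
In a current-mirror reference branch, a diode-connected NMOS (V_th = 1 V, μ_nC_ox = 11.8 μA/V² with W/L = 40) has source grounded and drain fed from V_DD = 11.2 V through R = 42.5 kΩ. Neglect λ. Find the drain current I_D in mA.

I_D = 0.217 mA

With gate tied to drain, V_GS = V_DS ≥ V_GS − V_th, so the device is in saturation.
k_n = μ_nC_ox · (W/L) = 0.472 mA/V².
KCL at the drain: ½ k_n (V_GS − V_th)² = (V_DD − V_GS)/R.
Let x = V_GS − 1. Then 10 x² + x − 10.2 = 0, giving x = 0.96 V (positive root), so V_GS = 1.96 V.
I_D = (V_DD − V_GS)/R = (11.2 − 1.96) / 42.5 = 0.217 mA.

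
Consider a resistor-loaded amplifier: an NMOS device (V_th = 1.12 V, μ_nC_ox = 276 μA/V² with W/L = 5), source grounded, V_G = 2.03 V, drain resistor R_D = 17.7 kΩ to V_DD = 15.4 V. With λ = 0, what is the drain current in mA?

V_GS = V_G = 2.03 V, so V_ov = 2.03 − 1.12 = 0.91 V.
k_n = μ_nC_ox · (W/L) = 1.38 mA/V².
Assume saturation: I_D = ½ k_n V_ov² = 0.5 × 1.38 × 0.91² = 0.571 mA, giving V_DS = V_DD − I_D R_D = 15.4 − 0.571 × 17.7 = 5.29 V.
V_DS = 5.29 V ≥ V_ov = 0.91 V, confirming saturation.

I_D = 0.571 mA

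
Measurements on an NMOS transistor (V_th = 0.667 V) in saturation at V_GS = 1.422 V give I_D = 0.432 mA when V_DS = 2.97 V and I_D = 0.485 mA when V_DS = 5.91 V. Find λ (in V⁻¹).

With V_GS fixed, I_D ∝ (1 + λ V_DS) in saturation, so I_D2/I_D1 = (1 + λ V_DS2)/(1 + λ V_DS1).
0.485/0.432 = 1.123 = (1 + 5.91 λ)/(1 + 2.97 λ).
Solving: λ (I_D1 V_DS2 − I_D2 V_DS1) = I_D2 − I_D1, so λ = (0.485 − 0.432) / (0.432 × 5.91 − 0.485 × 2.97) = 0.053 / 1.11 = 0.0476 V⁻¹.

λ = 0.0476 V⁻¹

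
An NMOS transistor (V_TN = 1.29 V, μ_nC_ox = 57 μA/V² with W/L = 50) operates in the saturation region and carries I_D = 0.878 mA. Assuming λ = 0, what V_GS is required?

V_GS = 2.07 V

k_n = μ_nC_ox · (W/L) = 2.85 mA/V².
In saturation I_D = ½ k_n (V_GS − V_TN)², so V_GS − V_TN = √(2 I_D / k_n) = √(2 × 0.878 / 2.85) = 0.785 V.
V_GS = 1.29 + 0.785 = 2.07 V.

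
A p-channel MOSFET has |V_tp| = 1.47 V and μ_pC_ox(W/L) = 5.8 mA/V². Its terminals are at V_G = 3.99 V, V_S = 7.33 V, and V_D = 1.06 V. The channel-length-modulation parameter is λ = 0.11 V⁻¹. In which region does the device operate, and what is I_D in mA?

V_SG = V_S − V_G = 7.33 − 3.99 = 3.34 V; V_SD = V_S − V_D = 7.33 − 1.06 = 6.27 V.
V_ov = V_SG − |V_tp| = 3.34 − 1.47 = 1.87 V.
Since V_SD = 6.27 V ≥ V_ov = 1.87 V, the device is in saturation.
I_D = ½ k_p V_ov² (1 + λ V_SD) = 0.5 × 5.8 × 1.87² × (1 + 0.11 × 6.27) = 17.1 mA.

Saturation; I_D = 17.1 mA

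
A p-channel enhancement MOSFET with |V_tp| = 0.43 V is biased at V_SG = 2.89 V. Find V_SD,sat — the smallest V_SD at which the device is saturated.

V_SD,sat = 2.46 V

The boundary between triode and saturation is V_SD = V_SG − |V_tp| = V_ov.
V_ov = 2.89 − 0.43 = 2.46 V.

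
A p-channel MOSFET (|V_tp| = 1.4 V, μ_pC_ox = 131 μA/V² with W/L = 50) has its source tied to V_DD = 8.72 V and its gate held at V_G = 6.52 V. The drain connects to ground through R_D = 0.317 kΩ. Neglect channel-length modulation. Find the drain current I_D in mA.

I_D = 2.10 mA

V_SG = V_DD − V_G = 8.72 − 6.52 = 2.2 V, so V_ov = 2.2 − 1.4 = 0.8 V.
k_p = μ_pC_ox · (W/L) = 6.55 mA/V².
Assume saturation: I_D = ½ k_p V_ov² = 0.5 × 6.55 × 0.8² = 2.1 mA, giving V_SD = V_DD − I_D R_D = 8.72 − 2.1 × 0.317 = 8.06 V.
V_SD = 8.06 V ≥ V_ov = 0.8 V, confirming saturation.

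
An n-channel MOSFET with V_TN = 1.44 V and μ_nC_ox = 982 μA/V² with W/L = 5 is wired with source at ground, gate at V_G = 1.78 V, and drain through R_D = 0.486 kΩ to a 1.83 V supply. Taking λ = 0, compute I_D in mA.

V_GS = V_G = 1.78 V, so V_ov = 1.78 − 1.44 = 0.34 V.
k_n = μ_nC_ox · (W/L) = 4.91 mA/V².
Assume saturation: I_D = ½ k_n V_ov² = 0.5 × 4.91 × 0.34² = 0.284 mA, giving V_DS = V_DD − I_D R_D = 1.83 − 0.284 × 0.486 = 1.69 V.
V_DS = 1.69 V ≥ V_ov = 0.34 V, confirming saturation.

I_D = 0.284 mA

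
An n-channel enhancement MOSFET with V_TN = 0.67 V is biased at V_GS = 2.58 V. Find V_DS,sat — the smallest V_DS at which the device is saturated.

The boundary between triode and saturation is V_DS = V_GS − V_TN = V_ov.
V_ov = 2.58 − 0.67 = 1.91 V.

V_DS,sat = 1.91 V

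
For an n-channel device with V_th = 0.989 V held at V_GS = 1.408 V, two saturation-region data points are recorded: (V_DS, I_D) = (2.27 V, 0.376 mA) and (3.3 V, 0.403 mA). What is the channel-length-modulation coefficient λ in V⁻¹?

λ = 0.0828 V⁻¹

With V_GS fixed, I_D ∝ (1 + λ V_DS) in saturation, so I_D2/I_D1 = (1 + λ V_DS2)/(1 + λ V_DS1).
0.403/0.376 = 1.072 = (1 + 3.3 λ)/(1 + 2.27 λ).
Solving: λ (I_D1 V_DS2 − I_D2 V_DS1) = I_D2 − I_D1, so λ = (0.403 − 0.376) / (0.376 × 3.3 − 0.403 × 2.27) = 0.027 / 0.326 = 0.0828 V⁻¹.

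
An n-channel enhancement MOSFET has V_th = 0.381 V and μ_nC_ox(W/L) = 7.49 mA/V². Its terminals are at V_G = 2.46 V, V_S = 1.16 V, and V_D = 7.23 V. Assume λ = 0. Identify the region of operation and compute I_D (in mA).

V_GS = V_G − V_S = 2.46 − 1.16 = 1.3 V; V_DS = V_D − V_S = 7.23 − 1.16 = 6.07 V.
V_ov = V_GS − V_th = 1.3 − 0.381 = 0.919 V.
Since V_DS = 6.07 V ≥ V_ov = 0.919 V, the device is in saturation.
I_D = ½ k_n V_ov² = 0.5 × 7.49 × 0.919² = 3.16 mA.

Saturation; I_D = 3.16 mA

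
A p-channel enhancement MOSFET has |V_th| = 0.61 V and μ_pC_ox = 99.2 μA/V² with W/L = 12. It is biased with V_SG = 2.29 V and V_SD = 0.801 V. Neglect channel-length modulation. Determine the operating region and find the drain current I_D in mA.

k_p = μ_pC_ox · (W/L) = 1.19 mA/V².
V_ov = V_SG − |V_th| = 2.29 − 0.61 = 1.68 V.
Since V_SD = 0.801 V < V_ov = 1.68 V, the device is in the triode region.
I_D = k_p [V_ov · V_SD − ½ V_SD²] = 1.19 × [1.68 × 0.801 − 0.5 × 0.801²] = 1.22 mA.

Triode; I_D = 1.22 mA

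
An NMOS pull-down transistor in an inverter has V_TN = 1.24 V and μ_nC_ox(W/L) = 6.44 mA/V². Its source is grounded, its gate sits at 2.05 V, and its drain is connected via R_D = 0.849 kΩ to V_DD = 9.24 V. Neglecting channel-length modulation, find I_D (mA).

I_D = 2.11 mA

V_GS = V_G = 2.05 V, so V_ov = 2.05 − 1.24 = 0.81 V.
Assume saturation: I_D = ½ k_n V_ov² = 0.5 × 6.44 × 0.81² = 2.11 mA, giving V_DS = V_DD − I_D R_D = 9.24 − 2.11 × 0.849 = 7.45 V.
V_DS = 7.45 V ≥ V_ov = 0.81 V, confirming saturation.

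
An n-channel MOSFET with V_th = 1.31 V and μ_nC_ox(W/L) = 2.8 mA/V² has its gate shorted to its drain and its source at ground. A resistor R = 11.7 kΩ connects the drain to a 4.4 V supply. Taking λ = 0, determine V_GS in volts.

V_GS = 1.71 V

With gate tied to drain, V_GS = V_DS ≥ V_GS − V_th, so the device is in saturation.
KCL at the drain: ½ k_n (V_GS − V_th)² = (V_DD − V_GS)/R.
Let x = V_GS − 1.31. Then 16.4 x² + x − 3.09 = 0, giving x = 0.405 V (positive root), so V_GS = 1.71 V.
I_D = (V_DD − V_GS)/R = (4.4 − 1.71) / 11.7 = 0.229 mA.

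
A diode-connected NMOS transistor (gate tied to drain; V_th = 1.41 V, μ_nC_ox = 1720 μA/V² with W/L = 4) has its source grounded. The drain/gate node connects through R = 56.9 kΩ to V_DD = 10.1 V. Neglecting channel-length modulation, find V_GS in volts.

V_GS = 1.62 V

With gate tied to drain, V_GS = V_DS ≥ V_GS − V_th, so the device is in saturation.
k_n = μ_nC_ox · (W/L) = 6.88 mA/V².
KCL at the drain: ½ k_n (V_GS − V_th)² = (V_DD − V_GS)/R.
Let x = V_GS − 1.41. Then 196 x² + x − 8.69 = 0, giving x = 0.208 V (positive root), so V_GS = 1.62 V.
I_D = (V_DD − V_GS)/R = (10.1 − 1.62) / 56.9 = 0.149 mA.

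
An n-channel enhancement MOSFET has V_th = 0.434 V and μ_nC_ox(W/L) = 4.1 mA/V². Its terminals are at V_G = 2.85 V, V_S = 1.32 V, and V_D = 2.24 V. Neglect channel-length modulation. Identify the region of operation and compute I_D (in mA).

V_GS = V_G − V_S = 2.85 − 1.32 = 1.53 V; V_DS = V_D − V_S = 2.24 − 1.32 = 0.92 V.
V_ov = V_GS − V_th = 1.53 − 0.434 = 1.1 V.
Since V_DS = 0.92 V < V_ov = 1.1 V, the device is in the triode region.
I_D = k_n [V_ov · V_DS − ½ V_DS²] = 4.1 × [1.1 × 0.92 − 0.5 × 0.92²] = 2.4 mA.

Triode; I_D = 2.40 mA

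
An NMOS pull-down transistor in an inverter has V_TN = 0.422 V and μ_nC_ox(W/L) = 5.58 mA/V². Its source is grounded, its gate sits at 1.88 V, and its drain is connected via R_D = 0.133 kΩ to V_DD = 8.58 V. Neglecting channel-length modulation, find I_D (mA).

V_GS = V_G = 1.88 V, so V_ov = 1.88 − 0.422 = 1.46 V.
Assume saturation: I_D = ½ k_n V_ov² = 0.5 × 5.58 × 1.46² = 5.93 mA, giving V_DS = V_DD − I_D R_D = 8.58 − 5.93 × 0.133 = 7.79 V.
V_DS = 7.79 V ≥ V_ov = 1.46 V, confirming saturation.

I_D = 5.93 mA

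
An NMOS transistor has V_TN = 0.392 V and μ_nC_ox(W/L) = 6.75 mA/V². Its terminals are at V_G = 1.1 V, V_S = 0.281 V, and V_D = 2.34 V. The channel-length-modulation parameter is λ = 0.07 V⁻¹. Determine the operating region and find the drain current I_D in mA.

Saturation; I_D = 0.704 mA

V_GS = V_G − V_S = 1.1 − 0.281 = 0.819 V; V_DS = V_D − V_S = 2.34 − 0.281 = 2.06 V.
V_ov = V_GS − V_TN = 0.819 − 0.392 = 0.427 V.
Since V_DS = 2.06 V ≥ V_ov = 0.427 V, the device is in saturation.
I_D = ½ k_n V_ov² (1 + λ V_DS) = 0.5 × 6.75 × 0.427² × (1 + 0.07 × 2.06) = 0.704 mA.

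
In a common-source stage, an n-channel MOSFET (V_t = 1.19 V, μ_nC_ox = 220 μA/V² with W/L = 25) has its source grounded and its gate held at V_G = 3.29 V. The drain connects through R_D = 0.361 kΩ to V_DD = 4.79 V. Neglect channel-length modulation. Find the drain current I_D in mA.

I_D = 9.93 mA

V_GS = V_G = 3.29 V, so V_ov = 3.29 − 1.19 = 2.1 V.
k_n = μ_nC_ox · (W/L) = 5.5 mA/V².
Assume saturation: I_D = ½ k_n V_ov² = 0.5 × 5.5 × 2.1² = 12.1 mA, giving V_DS = V_DD − I_D R_D = 4.79 − 12.1 × 0.361 = 0.412 V.
But 0.412 V < V_ov = 2.1 V, so the device is actually in triode.
In triode I_D = k_n[V_ov V_DS − ½ V_DS²] and I_D = (V_DD − V_DS)/R_D. Equating: 0.993 V_DS² − 5.17 V_DS + 4.79 = 0, giving V_DS = 1.21 V (the root below V_ov).
I_D = (4.79 − 1.21) / 0.361 = 9.93 mA.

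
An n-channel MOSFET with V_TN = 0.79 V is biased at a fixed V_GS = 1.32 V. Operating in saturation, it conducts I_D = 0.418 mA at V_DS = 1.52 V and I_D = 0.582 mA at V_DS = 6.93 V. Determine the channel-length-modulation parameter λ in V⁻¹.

With V_GS fixed, I_D ∝ (1 + λ V_DS) in saturation, so I_D2/I_D1 = (1 + λ V_DS2)/(1 + λ V_DS1).
0.582/0.418 = 1.392 = (1 + 6.93 λ)/(1 + 1.52 λ).
Solving: λ (I_D1 V_DS2 − I_D2 V_DS1) = I_D2 − I_D1, so λ = (0.582 − 0.418) / (0.418 × 6.93 − 0.582 × 1.52) = 0.164 / 2.01 = 0.0815 V⁻¹.

λ = 0.0815 V⁻¹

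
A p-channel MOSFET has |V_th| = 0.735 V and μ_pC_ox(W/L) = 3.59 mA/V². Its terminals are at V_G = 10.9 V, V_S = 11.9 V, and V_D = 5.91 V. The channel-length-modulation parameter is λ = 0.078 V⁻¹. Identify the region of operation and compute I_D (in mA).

Saturation; I_D = 0.185 mA

V_SG = V_S − V_G = 11.9 − 10.9 = 1 V; V_SD = V_S − V_D = 11.9 − 5.91 = 5.99 V.
V_ov = V_SG − |V_th| = 1 − 0.735 = 0.265 V.
Since V_SD = 5.99 V ≥ V_ov = 0.265 V, the device is in saturation.
I_D = ½ k_p V_ov² (1 + λ V_SD) = 0.5 × 3.59 × 0.265² × (1 + 0.078 × 5.99) = 0.185 mA.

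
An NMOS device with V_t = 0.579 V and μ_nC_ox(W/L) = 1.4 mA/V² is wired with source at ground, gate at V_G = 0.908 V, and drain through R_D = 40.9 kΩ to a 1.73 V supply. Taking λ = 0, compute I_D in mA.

I_D = 0.0398 mA

V_GS = V_G = 0.908 V, so V_ov = 0.908 − 0.579 = 0.329 V.
Assume saturation: I_D = ½ k_n V_ov² = 0.5 × 1.4 × 0.329² = 0.0758 mA, giving V_DS = V_DD − I_D R_D = 1.73 − 0.0758 × 40.9 = -1.37 V.
But -1.37 V < V_ov = 0.329 V, so the device is actually in triode.
In triode I_D = k_n[V_ov V_DS − ½ V_DS²] and I_D = (V_DD − V_DS)/R_D. Equating: 28.6 V_DS² − 19.84 V_DS + 1.73 = 0, giving V_DS = 0.102 V (the root below V_ov).
I_D = (1.73 − 0.102) / 40.9 = 0.0398 mA.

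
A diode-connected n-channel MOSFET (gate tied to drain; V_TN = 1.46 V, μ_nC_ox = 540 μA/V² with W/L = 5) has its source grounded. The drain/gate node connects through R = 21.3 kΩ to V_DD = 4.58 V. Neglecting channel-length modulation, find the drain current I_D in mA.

I_D = 0.132 mA

With gate tied to drain, V_GS = V_DS ≥ V_GS − V_TN, so the device is in saturation.
k_n = μ_nC_ox · (W/L) = 2.7 mA/V².
KCL at the drain: ½ k_n (V_GS − V_TN)² = (V_DD − V_GS)/R.
Let x = V_GS − 1.46. Then 28.8 x² + x − 3.12 = 0, giving x = 0.312 V (positive root), so V_GS = 1.77 V.
I_D = (V_DD − V_GS)/R = (4.58 − 1.77) / 21.3 = 0.132 mA.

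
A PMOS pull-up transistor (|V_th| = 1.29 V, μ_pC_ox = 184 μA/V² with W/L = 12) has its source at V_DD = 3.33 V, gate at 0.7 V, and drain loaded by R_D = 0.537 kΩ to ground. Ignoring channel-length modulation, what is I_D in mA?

I_D = 1.98 mA

V_SG = V_DD − V_G = 3.33 − 0.7 = 2.63 V, so V_ov = 2.63 − 1.29 = 1.34 V.
k_p = μ_pC_ox · (W/L) = 2.208 mA/V².
Assume saturation: I_D = ½ k_p V_ov² = 0.5 × 2.208 × 1.34² = 1.98 mA, giving V_SD = V_DD − I_D R_D = 3.33 − 1.98 × 0.537 = 2.27 V.
V_SD = 2.27 V ≥ V_ov = 1.34 V, confirming saturation.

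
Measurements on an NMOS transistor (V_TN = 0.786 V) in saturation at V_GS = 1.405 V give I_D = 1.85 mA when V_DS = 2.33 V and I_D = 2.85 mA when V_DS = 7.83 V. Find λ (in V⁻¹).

λ = 0.127 V⁻¹

With V_GS fixed, I_D ∝ (1 + λ V_DS) in saturation, so I_D2/I_D1 = (1 + λ V_DS2)/(1 + λ V_DS1).
2.85/1.85 = 1.541 = (1 + 7.83 λ)/(1 + 2.33 λ).
Solving: λ (I_D1 V_DS2 − I_D2 V_DS1) = I_D2 − I_D1, so λ = (2.85 − 1.85) / (1.85 × 7.83 − 2.85 × 2.33) = 1 / 7.84 = 0.127 V⁻¹.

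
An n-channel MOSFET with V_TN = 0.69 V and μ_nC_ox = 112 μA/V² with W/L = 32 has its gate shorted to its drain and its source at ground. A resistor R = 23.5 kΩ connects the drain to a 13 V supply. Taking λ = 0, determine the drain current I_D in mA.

I_D = 0.501 mA

With gate tied to drain, V_GS = V_DS ≥ V_GS − V_TN, so the device is in saturation.
k_n = μ_nC_ox · (W/L) = 3.584 mA/V².
KCL at the drain: ½ k_n (V_GS − V_TN)² = (V_DD − V_GS)/R.
Let x = V_GS − 0.69. Then 42.1 x² + x − 12.31 = 0, giving x = 0.529 V (positive root), so V_GS = 1.22 V.
I_D = (V_DD − V_GS)/R = (13 − 1.22) / 23.5 = 0.501 mA.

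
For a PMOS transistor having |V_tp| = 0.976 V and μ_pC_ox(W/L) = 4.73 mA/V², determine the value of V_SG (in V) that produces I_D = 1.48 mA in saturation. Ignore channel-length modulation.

In saturation I_D = ½ k_p (V_SG − |V_tp|)², so V_SG − |V_tp| = √(2 I_D / k_p) = √(2 × 1.48 / 4.73) = 0.791 V.
V_SG = 0.976 + 0.791 = 1.77 V.

V_SG = 1.77 V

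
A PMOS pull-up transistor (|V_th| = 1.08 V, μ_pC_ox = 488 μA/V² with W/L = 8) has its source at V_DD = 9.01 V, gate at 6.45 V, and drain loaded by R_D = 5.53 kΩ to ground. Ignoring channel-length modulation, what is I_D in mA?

I_D = 1.57 mA

V_SG = V_DD − V_G = 9.01 − 6.45 = 2.56 V, so V_ov = 2.56 − 1.08 = 1.48 V.
k_p = μ_pC_ox · (W/L) = 3.904 mA/V².
Assume saturation: I_D = ½ k_p V_ov² = 0.5 × 3.904 × 1.48² = 4.28 mA, giving V_SD = V_DD − I_D R_D = 9.01 − 4.28 × 5.53 = -14.6 V.
But -14.6 V < V_ov = 1.48 V, so the device is actually in triode.
In triode I_D = k_p[V_ov V_SD − ½ V_SD²] and I_D = (V_DD − V_SD)/R_D. Equating: 10.8 V_SD² − 32.95 V_SD + 9.01 = 0, giving V_SD = 0.304 V (the root below V_ov).
I_D = (9.01 − 0.304) / 5.53 = 1.57 mA.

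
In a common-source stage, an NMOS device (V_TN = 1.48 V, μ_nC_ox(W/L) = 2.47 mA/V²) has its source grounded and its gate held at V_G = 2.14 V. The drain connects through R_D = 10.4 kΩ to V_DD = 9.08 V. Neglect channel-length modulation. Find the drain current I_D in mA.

I_D = 0.538 mA

V_GS = V_G = 2.14 V, so V_ov = 2.14 − 1.48 = 0.66 V.
Assume saturation: I_D = ½ k_n V_ov² = 0.5 × 2.47 × 0.66² = 0.538 mA, giving V_DS = V_DD − I_D R_D = 9.08 − 0.538 × 10.4 = 3.49 V.
V_DS = 3.49 V ≥ V_ov = 0.66 V, confirming saturation.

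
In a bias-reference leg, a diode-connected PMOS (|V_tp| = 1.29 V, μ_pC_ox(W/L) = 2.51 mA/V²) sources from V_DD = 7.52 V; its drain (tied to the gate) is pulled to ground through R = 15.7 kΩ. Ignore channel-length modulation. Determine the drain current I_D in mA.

I_D = 0.363 mA

With gate tied to drain, V_SG = V_SD ≥ V_SG − |V_tp|, so the device is in saturation.
KCL at the drain: ½ k_p (V_SG − |V_tp|)² = (V_DD − V_SG)/R.
Let x = V_SG − 1.29. Then 19.7 x² + x − 6.23 = 0, giving x = 0.538 V (positive root), so V_SG = 1.83 V.
I_D = (V_DD − V_SG)/R = (7.52 − 1.83) / 15.7 = 0.363 mA.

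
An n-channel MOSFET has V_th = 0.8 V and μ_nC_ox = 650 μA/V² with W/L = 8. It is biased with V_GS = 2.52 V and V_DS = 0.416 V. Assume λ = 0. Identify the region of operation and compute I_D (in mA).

Triode; I_D = 3.27 mA

k_n = μ_nC_ox · (W/L) = 5.2 mA/V².
V_ov = V_GS − V_th = 2.52 − 0.8 = 1.72 V.
Since V_DS = 0.416 V < V_ov = 1.72 V, the device is in the triode region.
I_D = k_n [V_ov · V_DS − ½ V_DS²] = 5.2 × [1.72 × 0.416 − 0.5 × 0.416²] = 3.27 mA.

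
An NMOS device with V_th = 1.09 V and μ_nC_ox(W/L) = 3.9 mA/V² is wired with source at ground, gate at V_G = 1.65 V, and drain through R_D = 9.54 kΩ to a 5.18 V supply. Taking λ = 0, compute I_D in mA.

I_D = 0.508 mA

V_GS = V_G = 1.65 V, so V_ov = 1.65 − 1.09 = 0.56 V.
Assume saturation: I_D = ½ k_n V_ov² = 0.5 × 3.9 × 0.56² = 0.612 mA, giving V_DS = V_DD − I_D R_D = 5.18 − 0.612 × 9.54 = -0.654 V.
But -0.654 V < V_ov = 0.56 V, so the device is actually in triode.
In triode I_D = k_n[V_ov V_DS − ½ V_DS²] and I_D = (V_DD − V_DS)/R_D. Equating: 18.6 V_DS² − 21.84 V_DS + 5.18 = 0, giving V_DS = 0.33 V (the root below V_ov).
I_D = (5.18 − 0.33) / 9.54 = 0.508 mA.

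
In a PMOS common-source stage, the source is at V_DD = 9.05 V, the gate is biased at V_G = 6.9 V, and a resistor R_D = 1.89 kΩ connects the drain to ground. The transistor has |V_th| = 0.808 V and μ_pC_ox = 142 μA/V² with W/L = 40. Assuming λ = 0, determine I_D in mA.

I_D = 4.35 mA

V_SG = V_DD − V_G = 9.05 − 6.9 = 2.15 V, so V_ov = 2.15 − 0.808 = 1.34 V.
k_p = μ_pC_ox · (W/L) = 5.68 mA/V².
Assume saturation: I_D = ½ k_p V_ov² = 0.5 × 5.68 × 1.34² = 5.11 mA, giving V_SD = V_DD − I_D R_D = 9.05 − 5.11 × 1.89 = -0.617 V.
But -0.617 V < V_ov = 1.34 V, so the device is actually in triode.
In triode I_D = k_p[V_ov V_SD − ½ V_SD²] and I_D = (V_DD − V_SD)/R_D. Equating: 5.37 V_SD² − 15.41 V_SD + 9.05 = 0, giving V_SD = 0.824 V (the root below V_ov).
I_D = (9.05 − 0.824) / 1.89 = 4.35 mA.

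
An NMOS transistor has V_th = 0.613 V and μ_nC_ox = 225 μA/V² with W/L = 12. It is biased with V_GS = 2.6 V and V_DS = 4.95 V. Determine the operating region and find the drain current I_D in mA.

Saturation; I_D = 5.33 mA

k_n = μ_nC_ox · (W/L) = 2.7 mA/V².
V_ov = V_GS − V_th = 2.6 − 0.613 = 1.99 V.
Since V_DS = 4.95 V ≥ V_ov = 1.99 V, the device is in saturation.
I_D = ½ k_n V_ov² = 0.5 × 2.7 × 1.99² = 5.33 mA.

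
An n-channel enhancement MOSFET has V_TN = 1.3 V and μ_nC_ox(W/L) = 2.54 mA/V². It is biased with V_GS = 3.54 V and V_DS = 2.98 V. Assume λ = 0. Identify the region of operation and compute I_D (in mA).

Saturation; I_D = 6.37 mA

V_ov = V_GS − V_TN = 3.54 − 1.3 = 2.24 V.
Since V_DS = 2.98 V ≥ V_ov = 2.24 V, the device is in saturation.
I_D = ½ k_n V_ov² = 0.5 × 2.54 × 2.24² = 6.37 mA.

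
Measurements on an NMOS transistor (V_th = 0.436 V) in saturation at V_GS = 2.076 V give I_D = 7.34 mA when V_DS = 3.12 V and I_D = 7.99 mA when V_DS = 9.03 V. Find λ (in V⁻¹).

With V_GS fixed, I_D ∝ (1 + λ V_DS) in saturation, so I_D2/I_D1 = (1 + λ V_DS2)/(1 + λ V_DS1).
7.99/7.34 = 1.089 = (1 + 9.03 λ)/(1 + 3.12 λ).
Solving: λ (I_D1 V_DS2 − I_D2 V_DS1) = I_D2 − I_D1, so λ = (7.99 − 7.34) / (7.34 × 9.03 − 7.99 × 3.12) = 0.65 / 41.4 = 0.0157 V⁻¹.

λ = 0.0157 V⁻¹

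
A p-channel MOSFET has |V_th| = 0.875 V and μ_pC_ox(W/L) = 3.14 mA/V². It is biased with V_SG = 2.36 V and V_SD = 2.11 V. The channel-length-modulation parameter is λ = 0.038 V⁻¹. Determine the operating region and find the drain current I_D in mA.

Saturation; I_D = 3.74 mA

V_ov = V_SG − |V_th| = 2.36 − 0.875 = 1.48 V.
Since V_SD = 2.11 V ≥ V_ov = 1.48 V, the device is in saturation.
I_D = ½ k_p V_ov² (1 + λ V_SD) = 0.5 × 3.14 × 1.48² × (1 + 0.038 × 2.11) = 3.74 mA.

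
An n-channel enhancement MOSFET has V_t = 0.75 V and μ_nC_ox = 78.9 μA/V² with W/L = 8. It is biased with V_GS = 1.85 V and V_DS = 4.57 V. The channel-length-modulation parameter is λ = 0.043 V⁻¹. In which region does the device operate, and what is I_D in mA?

k_n = μ_nC_ox · (W/L) = 0.6312 mA/V².
V_ov = V_GS − V_t = 1.85 − 0.75 = 1.1 V.
Since V_DS = 4.57 V ≥ V_ov = 1.1 V, the device is in saturation.
I_D = ½ k_n V_ov² (1 + λ V_DS) = 0.5 × 0.6312 × 1.1² × (1 + 0.043 × 4.57) = 0.457 mA.

Saturation; I_D = 0.457 mA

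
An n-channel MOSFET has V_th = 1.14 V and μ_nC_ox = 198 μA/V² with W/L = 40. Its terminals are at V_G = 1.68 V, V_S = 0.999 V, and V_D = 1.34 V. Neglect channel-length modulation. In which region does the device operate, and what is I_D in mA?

V_GS = V_G − V_S = 1.68 − 0.999 = 0.681 V; V_DS = V_D − V_S = 1.34 − 0.999 = 0.341 V.
V_GS = 0.681 V < V_th = 1.14 V, so the transistor is in cutoff.

Cutoff; I_D = 0 mA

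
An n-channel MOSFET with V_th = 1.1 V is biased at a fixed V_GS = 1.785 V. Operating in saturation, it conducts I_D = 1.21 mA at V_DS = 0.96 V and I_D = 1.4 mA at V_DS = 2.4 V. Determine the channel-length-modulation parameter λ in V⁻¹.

With V_GS fixed, I_D ∝ (1 + λ V_DS) in saturation, so I_D2/I_D1 = (1 + λ V_DS2)/(1 + λ V_DS1).
1.4/1.21 = 1.157 = (1 + 2.4 λ)/(1 + 0.96 λ).
Solving: λ (I_D1 V_DS2 − I_D2 V_DS1) = I_D2 − I_D1, so λ = (1.4 − 1.21) / (1.21 × 2.4 − 1.4 × 0.96) = 0.19 / 1.56 = 0.122 V⁻¹.

λ = 0.122 V⁻¹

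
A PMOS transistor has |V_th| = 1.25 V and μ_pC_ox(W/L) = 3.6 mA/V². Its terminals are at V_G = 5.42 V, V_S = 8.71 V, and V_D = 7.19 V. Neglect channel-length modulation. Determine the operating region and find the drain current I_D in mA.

Triode; I_D = 7.00 mA

V_SG = V_S − V_G = 8.71 − 5.42 = 3.29 V; V_SD = V_S − V_D = 8.71 − 7.19 = 1.52 V.
V_ov = V_SG − |V_th| = 3.29 − 1.25 = 2.04 V.
Since V_SD = 1.52 V < V_ov = 2.04 V, the device is in the triode region.
I_D = k_p [V_ov · V_SD − ½ V_SD²] = 3.6 × [2.04 × 1.52 − 0.5 × 1.52²] = 7 mA.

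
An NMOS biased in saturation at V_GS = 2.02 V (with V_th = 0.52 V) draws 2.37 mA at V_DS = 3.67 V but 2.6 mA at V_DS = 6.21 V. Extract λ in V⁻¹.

λ = 0.0444 V⁻¹

With V_GS fixed, I_D ∝ (1 + λ V_DS) in saturation, so I_D2/I_D1 = (1 + λ V_DS2)/(1 + λ V_DS1).
2.6/2.37 = 1.097 = (1 + 6.21 λ)/(1 + 3.67 λ).
Solving: λ (I_D1 V_DS2 − I_D2 V_DS1) = I_D2 − I_D1, so λ = (2.6 − 2.37) / (2.37 × 6.21 − 2.6 × 3.67) = 0.23 / 5.18 = 0.0444 V⁻¹.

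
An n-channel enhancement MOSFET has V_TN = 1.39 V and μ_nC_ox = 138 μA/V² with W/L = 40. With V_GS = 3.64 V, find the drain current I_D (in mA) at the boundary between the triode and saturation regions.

At the boundary V_DS = V_ov = V_GS − V_TN = 3.64 − 1.39 = 2.25 V.
k_n = μ_nC_ox · (W/L) = 5.52 mA/V².
I_D = ½ k_n V_ov² = 0.5 × 5.52 × 2.25² = 14 mA.

I_D = 14.0 mA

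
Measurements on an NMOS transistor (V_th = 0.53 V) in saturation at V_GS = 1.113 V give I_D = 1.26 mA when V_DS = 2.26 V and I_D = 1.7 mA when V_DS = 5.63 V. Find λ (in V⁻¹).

With V_GS fixed, I_D ∝ (1 + λ V_DS) in saturation, so I_D2/I_D1 = (1 + λ V_DS2)/(1 + λ V_DS1).
1.7/1.26 = 1.349 = (1 + 5.63 λ)/(1 + 2.26 λ).
Solving: λ (I_D1 V_DS2 − I_D2 V_DS1) = I_D2 − I_D1, so λ = (1.7 − 1.26) / (1.26 × 5.63 − 1.7 × 2.26) = 0.44 / 3.25 = 0.135 V⁻¹.

λ = 0.135 V⁻¹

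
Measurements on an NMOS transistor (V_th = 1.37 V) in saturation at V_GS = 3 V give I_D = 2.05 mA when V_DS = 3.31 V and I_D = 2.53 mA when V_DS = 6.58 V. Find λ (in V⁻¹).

λ = 0.0938 V⁻¹

With V_GS fixed, I_D ∝ (1 + λ V_DS) in saturation, so I_D2/I_D1 = (1 + λ V_DS2)/(1 + λ V_DS1).
2.53/2.05 = 1.234 = (1 + 6.58 λ)/(1 + 3.31 λ).
Solving: λ (I_D1 V_DS2 − I_D2 V_DS1) = I_D2 − I_D1, so λ = (2.53 − 2.05) / (2.05 × 6.58 − 2.53 × 3.31) = 0.48 / 5.11 = 0.0938 V⁻¹.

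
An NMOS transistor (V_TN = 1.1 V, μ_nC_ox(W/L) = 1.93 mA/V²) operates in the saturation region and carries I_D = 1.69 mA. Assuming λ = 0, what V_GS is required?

V_GS = 2.42 V

In saturation I_D = ½ k_n (V_GS − V_TN)², so V_GS − V_TN = √(2 I_D / k_n) = √(2 × 1.69 / 1.93) = 1.32 V.
V_GS = 1.1 + 1.32 = 2.42 V.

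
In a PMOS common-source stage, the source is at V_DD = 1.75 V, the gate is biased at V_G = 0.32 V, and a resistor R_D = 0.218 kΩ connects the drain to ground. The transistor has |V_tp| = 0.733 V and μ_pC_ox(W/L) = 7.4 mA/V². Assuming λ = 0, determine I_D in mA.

I_D = 1.80 mA

V_SG = V_DD − V_G = 1.75 − 0.32 = 1.43 V, so V_ov = 1.43 − 0.733 = 0.697 V.
Assume saturation: I_D = ½ k_p V_ov² = 0.5 × 7.4 × 0.697² = 1.8 mA, giving V_SD = V_DD − I_D R_D = 1.75 − 1.8 × 0.218 = 1.36 V.
V_SD = 1.36 V ≥ V_ov = 0.697 V, confirming saturation.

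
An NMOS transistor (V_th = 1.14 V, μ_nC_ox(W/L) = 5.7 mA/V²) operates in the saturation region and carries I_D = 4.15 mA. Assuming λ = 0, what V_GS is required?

V_GS = 2.35 V

In saturation I_D = ½ k_n (V_GS − V_th)², so V_GS − V_th = √(2 I_D / k_n) = √(2 × 4.15 / 5.7) = 1.21 V.
V_GS = 1.14 + 1.21 = 2.35 V.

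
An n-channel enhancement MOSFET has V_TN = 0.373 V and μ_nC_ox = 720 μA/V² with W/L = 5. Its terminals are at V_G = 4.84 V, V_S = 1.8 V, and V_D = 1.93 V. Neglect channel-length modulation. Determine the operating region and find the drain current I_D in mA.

V_GS = V_G − V_S = 4.84 − 1.8 = 3.04 V; V_DS = V_D − V_S = 1.93 − 1.8 = 0.13 V.
k_n = μ_nC_ox · (W/L) = 3.6 mA/V².
V_ov = V_GS − V_TN = 3.04 − 0.373 = 2.67 V.
Since V_DS = 0.13 V < V_ov = 2.67 V, the device is in the triode region.
I_D = k_n [V_ov · V_DS − ½ V_DS²] = 3.6 × [2.67 × 0.13 − 0.5 × 0.13²] = 1.22 mA.

Triode; I_D = 1.22 mA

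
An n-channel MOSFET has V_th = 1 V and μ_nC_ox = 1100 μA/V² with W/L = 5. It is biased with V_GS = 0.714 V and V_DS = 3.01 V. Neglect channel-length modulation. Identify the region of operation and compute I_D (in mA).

V_GS = 0.714 V < V_th = 1 V, so the transistor is in cutoff.

Cutoff; I_D = 0 mA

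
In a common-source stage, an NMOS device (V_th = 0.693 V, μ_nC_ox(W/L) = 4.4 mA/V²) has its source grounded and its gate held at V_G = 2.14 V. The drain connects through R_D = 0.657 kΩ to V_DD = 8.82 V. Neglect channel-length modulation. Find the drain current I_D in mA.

V_GS = V_G = 2.14 V, so V_ov = 2.14 − 0.693 = 1.45 V.
Assume saturation: I_D = ½ k_n V_ov² = 0.5 × 4.4 × 1.45² = 4.61 mA, giving V_DS = V_DD − I_D R_D = 8.82 − 4.61 × 0.657 = 5.79 V.
V_DS = 5.79 V ≥ V_ov = 1.45 V, confirming saturation.

I_D = 4.61 mA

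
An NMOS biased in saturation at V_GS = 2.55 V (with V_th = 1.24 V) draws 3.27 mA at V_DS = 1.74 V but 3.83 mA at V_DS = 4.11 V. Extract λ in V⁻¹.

With V_GS fixed, I_D ∝ (1 + λ V_DS) in saturation, so I_D2/I_D1 = (1 + λ V_DS2)/(1 + λ V_DS1).
3.83/3.27 = 1.171 = (1 + 4.11 λ)/(1 + 1.74 λ).
Solving: λ (I_D1 V_DS2 − I_D2 V_DS1) = I_D2 − I_D1, so λ = (3.83 − 3.27) / (3.27 × 4.11 − 3.83 × 1.74) = 0.56 / 6.78 = 0.0827 V⁻¹.

λ = 0.0827 V⁻¹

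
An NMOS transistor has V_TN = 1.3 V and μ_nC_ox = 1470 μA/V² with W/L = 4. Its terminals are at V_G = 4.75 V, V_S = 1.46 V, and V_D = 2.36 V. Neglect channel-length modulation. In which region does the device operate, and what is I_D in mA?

Triode; I_D = 8.15 mA

V_GS = V_G − V_S = 4.75 − 1.46 = 3.29 V; V_DS = V_D − V_S = 2.36 − 1.46 = 0.9 V.
k_n = μ_nC_ox · (W/L) = 5.88 mA/V².
V_ov = V_GS − V_TN = 3.29 − 1.3 = 1.99 V.
Since V_DS = 0.9 V < V_ov = 1.99 V, the device is in the triode region.
I_D = k_n [V_ov · V_DS − ½ V_DS²] = 5.88 × [1.99 × 0.9 − 0.5 × 0.9²] = 8.15 mA.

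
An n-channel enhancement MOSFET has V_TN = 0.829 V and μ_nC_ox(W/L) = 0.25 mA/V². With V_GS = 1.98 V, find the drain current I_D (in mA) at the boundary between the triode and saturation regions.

At the boundary V_DS = V_ov = V_GS − V_TN = 1.98 − 0.829 = 1.15 V.
I_D = ½ k_n V_ov² = 0.5 × 0.25 × 1.15² = 0.166 mA.

I_D = 0.166 mA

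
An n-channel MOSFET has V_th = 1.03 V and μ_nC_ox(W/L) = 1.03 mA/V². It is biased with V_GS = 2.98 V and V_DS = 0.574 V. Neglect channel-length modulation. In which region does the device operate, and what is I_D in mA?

Triode; I_D = 0.983 mA

V_ov = V_GS − V_th = 2.98 − 1.03 = 1.95 V.
Since V_DS = 0.574 V < V_ov = 1.95 V, the device is in the triode region.
I_D = k_n [V_ov · V_DS − ½ V_DS²] = 1.03 × [1.95 × 0.574 − 0.5 × 0.574²] = 0.983 mA.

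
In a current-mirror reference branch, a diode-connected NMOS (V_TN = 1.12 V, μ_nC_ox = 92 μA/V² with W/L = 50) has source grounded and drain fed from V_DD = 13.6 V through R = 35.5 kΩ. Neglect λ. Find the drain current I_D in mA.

With gate tied to drain, V_GS = V_DS ≥ V_GS − V_TN, so the device is in saturation.
k_n = μ_nC_ox · (W/L) = 4.6 mA/V².
KCL at the drain: ½ k_n (V_GS − V_TN)² = (V_DD − V_GS)/R.
Let x = V_GS − 1.12. Then 81.6 x² + x − 12.48 = 0, giving x = 0.385 V (positive root), so V_GS = 1.5 V.
I_D = (V_DD − V_GS)/R = (13.6 − 1.5) / 35.5 = 0.341 mA.

I_D = 0.341 mA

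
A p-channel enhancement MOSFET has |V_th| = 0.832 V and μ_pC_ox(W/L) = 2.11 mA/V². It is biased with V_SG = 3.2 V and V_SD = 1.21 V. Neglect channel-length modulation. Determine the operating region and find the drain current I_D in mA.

V_ov = V_SG − |V_th| = 3.2 − 0.832 = 2.37 V.
Since V_SD = 1.21 V < V_ov = 2.37 V, the device is in the triode region.
I_D = k_p [V_ov · V_SD − ½ V_SD²] = 2.11 × [2.37 × 1.21 − 0.5 × 1.21²] = 4.5 mA.

Triode; I_D = 4.50 mA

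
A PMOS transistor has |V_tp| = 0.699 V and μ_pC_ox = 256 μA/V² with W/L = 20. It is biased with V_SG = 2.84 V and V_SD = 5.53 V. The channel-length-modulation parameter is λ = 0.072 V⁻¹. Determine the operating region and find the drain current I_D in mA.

k_p = μ_pC_ox · (W/L) = 5.12 mA/V².
V_ov = V_SG − |V_tp| = 2.84 − 0.699 = 2.14 V.
Since V_SD = 5.53 V ≥ V_ov = 2.14 V, the device is in saturation.
I_D = ½ k_p V_ov² (1 + λ V_SD) = 0.5 × 5.12 × 2.14² × (1 + 0.072 × 5.53) = 16.4 mA.

Saturation; I_D = 16.4 mA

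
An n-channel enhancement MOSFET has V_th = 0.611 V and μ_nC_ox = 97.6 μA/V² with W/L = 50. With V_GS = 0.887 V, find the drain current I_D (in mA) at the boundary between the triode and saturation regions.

I_D = 0.186 mA

At the boundary V_DS = V_ov = V_GS − V_th = 0.887 − 0.611 = 0.276 V.
k_n = μ_nC_ox · (W/L) = 4.88 mA/V².
I_D = ½ k_n V_ov² = 0.5 × 4.88 × 0.276² = 0.186 mA.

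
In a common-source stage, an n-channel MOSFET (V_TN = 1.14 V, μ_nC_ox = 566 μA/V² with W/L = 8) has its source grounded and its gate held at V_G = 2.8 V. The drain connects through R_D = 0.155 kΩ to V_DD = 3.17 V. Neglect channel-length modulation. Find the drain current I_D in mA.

I_D = 6.24 mA

V_GS = V_G = 2.8 V, so V_ov = 2.8 − 1.14 = 1.66 V.
k_n = μ_nC_ox · (W/L) = 4.528 mA/V².
Assume saturation: I_D = ½ k_n V_ov² = 0.5 × 4.528 × 1.66² = 6.24 mA, giving V_DS = V_DD − I_D R_D = 3.17 − 6.24 × 0.155 = 2.2 V.
V_DS = 2.2 V ≥ V_ov = 1.66 V, confirming saturation.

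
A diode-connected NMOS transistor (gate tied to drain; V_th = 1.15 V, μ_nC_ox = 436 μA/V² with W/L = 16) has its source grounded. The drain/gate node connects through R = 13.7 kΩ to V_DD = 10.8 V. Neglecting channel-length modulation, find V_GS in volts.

V_GS = 1.59 V

With gate tied to drain, V_GS = V_DS ≥ V_GS − V_th, so the device is in saturation.
k_n = μ_nC_ox · (W/L) = 6.976 mA/V².
KCL at the drain: ½ k_n (V_GS − V_th)² = (V_DD − V_GS)/R.
Let x = V_GS − 1.15. Then 47.8 x² + x − 9.65 = 0, giving x = 0.439 V (positive root), so V_GS = 1.59 V.
I_D = (V_DD − V_GS)/R = (10.8 − 1.59) / 13.7 = 0.672 mA.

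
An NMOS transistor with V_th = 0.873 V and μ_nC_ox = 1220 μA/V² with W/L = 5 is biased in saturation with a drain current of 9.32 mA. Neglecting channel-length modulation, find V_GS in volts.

V_GS = 2.62 V

k_n = μ_nC_ox · (W/L) = 6.1 mA/V².
In saturation I_D = ½ k_n (V_GS − V_th)², so V_GS − V_th = √(2 I_D / k_n) = √(2 × 9.32 / 6.1) = 1.75 V.
V_GS = 0.873 + 1.75 = 2.62 V.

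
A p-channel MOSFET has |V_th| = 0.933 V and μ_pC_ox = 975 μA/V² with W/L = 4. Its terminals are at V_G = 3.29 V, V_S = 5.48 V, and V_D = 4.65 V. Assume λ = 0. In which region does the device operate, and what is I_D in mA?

Triode; I_D = 2.73 mA

V_SG = V_S − V_G = 5.48 − 3.29 = 2.19 V; V_SD = V_S − V_D = 5.48 − 4.65 = 0.83 V.
k_p = μ_pC_ox · (W/L) = 3.9 mA/V².
V_ov = V_SG − |V_th| = 2.19 − 0.933 = 1.26 V.
Since V_SD = 0.83 V < V_ov = 1.26 V, the device is in the triode region.
I_D = k_p [V_ov · V_SD − ½ V_SD²] = 3.9 × [1.26 × 0.83 − 0.5 × 0.83²] = 2.73 mA.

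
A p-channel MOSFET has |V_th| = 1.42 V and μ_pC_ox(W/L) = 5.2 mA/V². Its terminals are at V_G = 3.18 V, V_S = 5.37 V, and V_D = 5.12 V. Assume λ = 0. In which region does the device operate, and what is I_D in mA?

Triode; I_D = 0.839 mA

V_SG = V_S − V_G = 5.37 − 3.18 = 2.19 V; V_SD = V_S − V_D = 5.37 − 5.12 = 0.25 V.
V_ov = V_SG − |V_th| = 2.19 − 1.42 = 0.77 V.
Since V_SD = 0.25 V < V_ov = 0.77 V, the device is in the triode region.
I_D = k_p [V_ov · V_SD − ½ V_SD²] = 5.2 × [0.77 × 0.25 − 0.5 × 0.25²] = 0.839 mA.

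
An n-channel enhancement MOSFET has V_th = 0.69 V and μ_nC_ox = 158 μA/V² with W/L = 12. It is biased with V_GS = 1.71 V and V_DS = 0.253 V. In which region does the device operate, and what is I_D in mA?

k_n = μ_nC_ox · (W/L) = 1.896 mA/V².
V_ov = V_GS − V_th = 1.71 − 0.69 = 1.02 V.
Since V_DS = 0.253 V < V_ov = 1.02 V, the device is in the triode region.
I_D = k_n [V_ov · V_DS − ½ V_DS²] = 1.896 × [1.02 × 0.253 − 0.5 × 0.253²] = 0.429 mA.

Triode; I_D = 0.429 mA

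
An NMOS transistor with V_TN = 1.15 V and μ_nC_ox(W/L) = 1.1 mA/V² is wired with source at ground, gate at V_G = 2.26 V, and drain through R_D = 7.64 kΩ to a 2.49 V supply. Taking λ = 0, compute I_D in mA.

V_GS = V_G = 2.26 V, so V_ov = 2.26 − 1.15 = 1.11 V.
Assume saturation: I_D = ½ k_n V_ov² = 0.5 × 1.1 × 1.11² = 0.678 mA, giving V_DS = V_DD − I_D R_D = 2.49 − 0.678 × 7.64 = -2.69 V.
But -2.69 V < V_ov = 1.11 V, so the device is actually in triode.
In triode I_D = k_n[V_ov V_DS − ½ V_DS²] and I_D = (V_DD − V_DS)/R_D. Equating: 4.2 V_DS² − 10.33 V_DS + 2.49 = 0, giving V_DS = 0.271 V (the root below V_ov).
I_D = (2.49 − 0.271) / 7.64 = 0.29 mA.

I_D = 0.290 mA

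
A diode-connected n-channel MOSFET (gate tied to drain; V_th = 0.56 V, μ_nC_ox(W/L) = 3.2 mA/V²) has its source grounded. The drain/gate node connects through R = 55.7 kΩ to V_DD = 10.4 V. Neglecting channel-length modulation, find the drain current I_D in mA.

With gate tied to drain, V_GS = V_DS ≥ V_GS − V_th, so the device is in saturation.
KCL at the drain: ½ k_n (V_GS − V_th)² = (V_DD − V_GS)/R.
Let x = V_GS − 0.56. Then 89.1 x² + x − 9.84 = 0, giving x = 0.327 V (positive root), so V_GS = 0.887 V.
I_D = (V_DD − V_GS)/R = (10.4 − 0.887) / 55.7 = 0.171 mA.

I_D = 0.171 mA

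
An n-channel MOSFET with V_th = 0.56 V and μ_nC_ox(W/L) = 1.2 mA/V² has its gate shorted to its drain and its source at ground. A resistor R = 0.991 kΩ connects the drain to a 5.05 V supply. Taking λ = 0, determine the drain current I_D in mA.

With gate tied to drain, V_GS = V_DS ≥ V_GS − V_th, so the device is in saturation.
KCL at the drain: ½ k_n (V_GS − V_th)² = (V_DD − V_GS)/R.
Let x = V_GS − 0.56. Then 0.595 x² + x − 4.49 = 0, giving x = 2.03 V (positive root), so V_GS = 2.59 V.
I_D = (V_DD − V_GS)/R = (5.05 − 2.59) / 0.991 = 2.48 mA.

I_D = 2.48 mA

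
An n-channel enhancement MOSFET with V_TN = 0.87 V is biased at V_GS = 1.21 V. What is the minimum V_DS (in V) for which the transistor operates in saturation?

The boundary between triode and saturation is V_DS = V_GS − V_TN = V_ov.
V_ov = 1.21 − 0.87 = 0.34 V.

V_DS,sat = 0.340 V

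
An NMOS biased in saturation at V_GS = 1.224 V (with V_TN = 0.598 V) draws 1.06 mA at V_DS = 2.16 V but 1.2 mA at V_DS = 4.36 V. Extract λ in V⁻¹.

With V_GS fixed, I_D ∝ (1 + λ V_DS) in saturation, so I_D2/I_D1 = (1 + λ V_DS2)/(1 + λ V_DS1).
1.2/1.06 = 1.132 = (1 + 4.36 λ)/(1 + 2.16 λ).
Solving: λ (I_D1 V_DS2 − I_D2 V_DS1) = I_D2 − I_D1, so λ = (1.2 − 1.06) / (1.06 × 4.36 − 1.2 × 2.16) = 0.14 / 2.03 = 0.069 V⁻¹.

λ = 0.0690 V⁻¹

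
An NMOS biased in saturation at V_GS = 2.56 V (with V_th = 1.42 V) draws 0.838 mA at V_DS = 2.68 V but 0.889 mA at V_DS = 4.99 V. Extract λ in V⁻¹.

With V_GS fixed, I_D ∝ (1 + λ V_DS) in saturation, so I_D2/I_D1 = (1 + λ V_DS2)/(1 + λ V_DS1).
0.889/0.838 = 1.061 = (1 + 4.99 λ)/(1 + 2.68 λ).
Solving: λ (I_D1 V_DS2 − I_D2 V_DS1) = I_D2 − I_D1, so λ = (0.889 − 0.838) / (0.838 × 4.99 − 0.889 × 2.68) = 0.051 / 1.8 = 0.0283 V⁻¹.

λ = 0.0283 V⁻¹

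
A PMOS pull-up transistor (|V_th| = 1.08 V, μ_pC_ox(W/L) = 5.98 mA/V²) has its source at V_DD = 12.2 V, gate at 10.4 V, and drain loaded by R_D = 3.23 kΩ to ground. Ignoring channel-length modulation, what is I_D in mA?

I_D = 1.55 mA

V_SG = V_DD − V_G = 12.2 − 10.4 = 1.8 V, so V_ov = 1.8 − 1.08 = 0.72 V.
Assume saturation: I_D = ½ k_p V_ov² = 0.5 × 5.98 × 0.72² = 1.55 mA, giving V_SD = V_DD − I_D R_D = 12.2 − 1.55 × 3.23 = 7.19 V.
V_SD = 7.19 V ≥ V_ov = 0.72 V, confirming saturation.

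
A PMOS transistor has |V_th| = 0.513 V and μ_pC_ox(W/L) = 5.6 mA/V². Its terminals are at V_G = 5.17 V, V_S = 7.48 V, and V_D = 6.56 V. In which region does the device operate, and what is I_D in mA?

V_SG = V_S − V_G = 7.48 − 5.17 = 2.31 V; V_SD = V_S − V_D = 7.48 − 6.56 = 0.92 V.
V_ov = V_SG − |V_th| = 2.31 − 0.513 = 1.8 V.
Since V_SD = 0.92 V < V_ov = 1.8 V, the device is in the triode region.
I_D = k_p [V_ov · V_SD − ½ V_SD²] = 5.6 × [1.8 × 0.92 − 0.5 × 0.92²] = 6.89 mA.

Triode; I_D = 6.89 mA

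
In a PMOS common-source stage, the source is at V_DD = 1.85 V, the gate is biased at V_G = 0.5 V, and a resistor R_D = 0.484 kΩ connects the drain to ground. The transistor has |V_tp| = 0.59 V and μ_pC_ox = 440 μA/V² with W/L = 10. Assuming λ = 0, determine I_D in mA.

I_D = 1.27 mA

V_SG = V_DD − V_G = 1.85 − 0.5 = 1.35 V, so V_ov = 1.35 − 0.59 = 0.76 V.
k_p = μ_pC_ox · (W/L) = 4.4 mA/V².
Assume saturation: I_D = ½ k_p V_ov² = 0.5 × 4.4 × 0.76² = 1.27 mA, giving V_SD = V_DD − I_D R_D = 1.85 − 1.27 × 0.484 = 1.23 V.
V_SD = 1.23 V ≥ V_ov = 0.76 V, confirming saturation.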